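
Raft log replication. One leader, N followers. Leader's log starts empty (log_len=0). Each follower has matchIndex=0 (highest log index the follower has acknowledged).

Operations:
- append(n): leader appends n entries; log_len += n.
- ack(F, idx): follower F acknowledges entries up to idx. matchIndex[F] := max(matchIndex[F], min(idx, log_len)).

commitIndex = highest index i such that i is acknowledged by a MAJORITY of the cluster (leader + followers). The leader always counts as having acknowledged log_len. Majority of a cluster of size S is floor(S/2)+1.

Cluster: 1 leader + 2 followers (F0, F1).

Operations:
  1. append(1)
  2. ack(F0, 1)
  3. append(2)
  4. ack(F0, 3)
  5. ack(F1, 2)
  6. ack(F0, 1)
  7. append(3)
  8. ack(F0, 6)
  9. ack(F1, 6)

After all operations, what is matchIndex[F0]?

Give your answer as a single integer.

Op 1: append 1 -> log_len=1
Op 2: F0 acks idx 1 -> match: F0=1 F1=0; commitIndex=1
Op 3: append 2 -> log_len=3
Op 4: F0 acks idx 3 -> match: F0=3 F1=0; commitIndex=3
Op 5: F1 acks idx 2 -> match: F0=3 F1=2; commitIndex=3
Op 6: F0 acks idx 1 -> match: F0=3 F1=2; commitIndex=3
Op 7: append 3 -> log_len=6
Op 8: F0 acks idx 6 -> match: F0=6 F1=2; commitIndex=6
Op 9: F1 acks idx 6 -> match: F0=6 F1=6; commitIndex=6

Answer: 6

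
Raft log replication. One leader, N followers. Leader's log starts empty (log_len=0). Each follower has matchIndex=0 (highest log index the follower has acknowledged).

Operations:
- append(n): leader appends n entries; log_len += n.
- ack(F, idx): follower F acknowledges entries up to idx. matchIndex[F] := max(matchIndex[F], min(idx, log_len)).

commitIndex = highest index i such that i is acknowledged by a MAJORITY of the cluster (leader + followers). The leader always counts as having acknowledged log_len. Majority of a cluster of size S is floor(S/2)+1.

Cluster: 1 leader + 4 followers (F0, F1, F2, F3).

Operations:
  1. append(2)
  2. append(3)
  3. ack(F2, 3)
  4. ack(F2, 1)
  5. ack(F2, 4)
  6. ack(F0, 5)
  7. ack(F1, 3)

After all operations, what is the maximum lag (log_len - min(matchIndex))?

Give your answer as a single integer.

Op 1: append 2 -> log_len=2
Op 2: append 3 -> log_len=5
Op 3: F2 acks idx 3 -> match: F0=0 F1=0 F2=3 F3=0; commitIndex=0
Op 4: F2 acks idx 1 -> match: F0=0 F1=0 F2=3 F3=0; commitIndex=0
Op 5: F2 acks idx 4 -> match: F0=0 F1=0 F2=4 F3=0; commitIndex=0
Op 6: F0 acks idx 5 -> match: F0=5 F1=0 F2=4 F3=0; commitIndex=4
Op 7: F1 acks idx 3 -> match: F0=5 F1=3 F2=4 F3=0; commitIndex=4

Answer: 5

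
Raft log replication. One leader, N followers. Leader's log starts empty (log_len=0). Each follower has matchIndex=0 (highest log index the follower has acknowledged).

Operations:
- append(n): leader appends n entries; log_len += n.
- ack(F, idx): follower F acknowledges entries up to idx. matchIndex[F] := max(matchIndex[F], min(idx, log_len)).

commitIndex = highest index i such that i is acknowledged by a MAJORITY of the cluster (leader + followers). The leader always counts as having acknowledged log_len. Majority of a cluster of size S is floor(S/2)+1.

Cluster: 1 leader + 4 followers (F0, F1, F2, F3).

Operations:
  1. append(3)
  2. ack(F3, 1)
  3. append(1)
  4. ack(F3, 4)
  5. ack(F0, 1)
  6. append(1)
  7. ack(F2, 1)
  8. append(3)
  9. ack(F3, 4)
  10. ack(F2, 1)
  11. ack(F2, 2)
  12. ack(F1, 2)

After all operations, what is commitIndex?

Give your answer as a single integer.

Answer: 2

Derivation:
Op 1: append 3 -> log_len=3
Op 2: F3 acks idx 1 -> match: F0=0 F1=0 F2=0 F3=1; commitIndex=0
Op 3: append 1 -> log_len=4
Op 4: F3 acks idx 4 -> match: F0=0 F1=0 F2=0 F3=4; commitIndex=0
Op 5: F0 acks idx 1 -> match: F0=1 F1=0 F2=0 F3=4; commitIndex=1
Op 6: append 1 -> log_len=5
Op 7: F2 acks idx 1 -> match: F0=1 F1=0 F2=1 F3=4; commitIndex=1
Op 8: append 3 -> log_len=8
Op 9: F3 acks idx 4 -> match: F0=1 F1=0 F2=1 F3=4; commitIndex=1
Op 10: F2 acks idx 1 -> match: F0=1 F1=0 F2=1 F3=4; commitIndex=1
Op 11: F2 acks idx 2 -> match: F0=1 F1=0 F2=2 F3=4; commitIndex=2
Op 12: F1 acks idx 2 -> match: F0=1 F1=2 F2=2 F3=4; commitIndex=2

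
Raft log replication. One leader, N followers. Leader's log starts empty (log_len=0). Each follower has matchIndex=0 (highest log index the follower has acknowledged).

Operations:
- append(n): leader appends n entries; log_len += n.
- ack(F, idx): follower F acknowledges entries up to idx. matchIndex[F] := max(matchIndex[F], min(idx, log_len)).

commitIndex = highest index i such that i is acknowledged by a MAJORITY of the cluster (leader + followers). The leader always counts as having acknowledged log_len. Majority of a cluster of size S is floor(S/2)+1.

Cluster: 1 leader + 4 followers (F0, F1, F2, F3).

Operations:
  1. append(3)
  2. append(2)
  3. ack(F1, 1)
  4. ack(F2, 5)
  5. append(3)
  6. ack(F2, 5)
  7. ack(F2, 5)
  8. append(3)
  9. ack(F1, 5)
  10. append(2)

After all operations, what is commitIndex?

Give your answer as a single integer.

Answer: 5

Derivation:
Op 1: append 3 -> log_len=3
Op 2: append 2 -> log_len=5
Op 3: F1 acks idx 1 -> match: F0=0 F1=1 F2=0 F3=0; commitIndex=0
Op 4: F2 acks idx 5 -> match: F0=0 F1=1 F2=5 F3=0; commitIndex=1
Op 5: append 3 -> log_len=8
Op 6: F2 acks idx 5 -> match: F0=0 F1=1 F2=5 F3=0; commitIndex=1
Op 7: F2 acks idx 5 -> match: F0=0 F1=1 F2=5 F3=0; commitIndex=1
Op 8: append 3 -> log_len=11
Op 9: F1 acks idx 5 -> match: F0=0 F1=5 F2=5 F3=0; commitIndex=5
Op 10: append 2 -> log_len=13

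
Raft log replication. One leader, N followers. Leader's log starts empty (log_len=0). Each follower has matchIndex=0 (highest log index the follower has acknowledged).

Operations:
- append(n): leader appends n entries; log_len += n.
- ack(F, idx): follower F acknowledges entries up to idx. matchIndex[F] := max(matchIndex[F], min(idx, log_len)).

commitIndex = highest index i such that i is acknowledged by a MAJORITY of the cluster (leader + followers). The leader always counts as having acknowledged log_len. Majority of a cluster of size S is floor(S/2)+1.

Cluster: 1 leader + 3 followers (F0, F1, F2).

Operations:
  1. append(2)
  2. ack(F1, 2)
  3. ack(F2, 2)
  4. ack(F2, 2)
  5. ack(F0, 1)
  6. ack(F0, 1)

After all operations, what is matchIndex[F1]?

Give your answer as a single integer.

Op 1: append 2 -> log_len=2
Op 2: F1 acks idx 2 -> match: F0=0 F1=2 F2=0; commitIndex=0
Op 3: F2 acks idx 2 -> match: F0=0 F1=2 F2=2; commitIndex=2
Op 4: F2 acks idx 2 -> match: F0=0 F1=2 F2=2; commitIndex=2
Op 5: F0 acks idx 1 -> match: F0=1 F1=2 F2=2; commitIndex=2
Op 6: F0 acks idx 1 -> match: F0=1 F1=2 F2=2; commitIndex=2

Answer: 2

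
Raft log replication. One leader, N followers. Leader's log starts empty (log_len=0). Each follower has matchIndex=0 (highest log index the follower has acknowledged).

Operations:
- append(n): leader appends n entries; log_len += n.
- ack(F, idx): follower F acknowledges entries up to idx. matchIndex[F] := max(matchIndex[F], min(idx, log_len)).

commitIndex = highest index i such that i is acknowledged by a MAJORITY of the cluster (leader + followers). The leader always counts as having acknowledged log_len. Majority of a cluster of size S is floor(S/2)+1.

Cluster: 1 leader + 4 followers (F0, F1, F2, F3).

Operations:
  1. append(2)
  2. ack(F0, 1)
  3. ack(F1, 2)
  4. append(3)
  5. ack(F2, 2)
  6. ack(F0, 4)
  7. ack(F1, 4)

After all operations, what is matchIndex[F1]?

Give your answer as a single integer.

Answer: 4

Derivation:
Op 1: append 2 -> log_len=2
Op 2: F0 acks idx 1 -> match: F0=1 F1=0 F2=0 F3=0; commitIndex=0
Op 3: F1 acks idx 2 -> match: F0=1 F1=2 F2=0 F3=0; commitIndex=1
Op 4: append 3 -> log_len=5
Op 5: F2 acks idx 2 -> match: F0=1 F1=2 F2=2 F3=0; commitIndex=2
Op 6: F0 acks idx 4 -> match: F0=4 F1=2 F2=2 F3=0; commitIndex=2
Op 7: F1 acks idx 4 -> match: F0=4 F1=4 F2=2 F3=0; commitIndex=4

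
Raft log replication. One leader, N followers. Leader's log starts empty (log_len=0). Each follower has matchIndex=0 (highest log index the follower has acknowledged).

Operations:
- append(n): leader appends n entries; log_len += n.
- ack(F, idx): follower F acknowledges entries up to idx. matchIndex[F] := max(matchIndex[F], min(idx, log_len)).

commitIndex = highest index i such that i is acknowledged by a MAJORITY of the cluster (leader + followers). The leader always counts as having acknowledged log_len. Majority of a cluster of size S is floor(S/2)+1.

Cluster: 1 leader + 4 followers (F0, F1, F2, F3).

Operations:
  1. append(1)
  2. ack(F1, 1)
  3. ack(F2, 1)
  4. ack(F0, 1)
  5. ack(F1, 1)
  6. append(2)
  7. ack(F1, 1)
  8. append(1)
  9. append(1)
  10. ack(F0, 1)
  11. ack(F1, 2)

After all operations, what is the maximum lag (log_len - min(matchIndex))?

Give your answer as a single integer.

Answer: 5

Derivation:
Op 1: append 1 -> log_len=1
Op 2: F1 acks idx 1 -> match: F0=0 F1=1 F2=0 F3=0; commitIndex=0
Op 3: F2 acks idx 1 -> match: F0=0 F1=1 F2=1 F3=0; commitIndex=1
Op 4: F0 acks idx 1 -> match: F0=1 F1=1 F2=1 F3=0; commitIndex=1
Op 5: F1 acks idx 1 -> match: F0=1 F1=1 F2=1 F3=0; commitIndex=1
Op 6: append 2 -> log_len=3
Op 7: F1 acks idx 1 -> match: F0=1 F1=1 F2=1 F3=0; commitIndex=1
Op 8: append 1 -> log_len=4
Op 9: append 1 -> log_len=5
Op 10: F0 acks idx 1 -> match: F0=1 F1=1 F2=1 F3=0; commitIndex=1
Op 11: F1 acks idx 2 -> match: F0=1 F1=2 F2=1 F3=0; commitIndex=1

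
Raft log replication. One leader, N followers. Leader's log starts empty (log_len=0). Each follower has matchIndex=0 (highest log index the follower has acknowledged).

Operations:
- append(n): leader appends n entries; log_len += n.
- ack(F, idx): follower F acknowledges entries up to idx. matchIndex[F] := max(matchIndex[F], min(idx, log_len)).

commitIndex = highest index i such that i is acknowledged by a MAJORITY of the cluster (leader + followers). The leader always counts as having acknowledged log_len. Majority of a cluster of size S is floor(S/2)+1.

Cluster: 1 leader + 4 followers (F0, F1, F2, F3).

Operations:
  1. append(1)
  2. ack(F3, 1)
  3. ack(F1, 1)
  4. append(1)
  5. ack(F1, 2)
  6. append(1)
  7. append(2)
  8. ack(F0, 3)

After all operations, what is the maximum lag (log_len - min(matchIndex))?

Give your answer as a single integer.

Op 1: append 1 -> log_len=1
Op 2: F3 acks idx 1 -> match: F0=0 F1=0 F2=0 F3=1; commitIndex=0
Op 3: F1 acks idx 1 -> match: F0=0 F1=1 F2=0 F3=1; commitIndex=1
Op 4: append 1 -> log_len=2
Op 5: F1 acks idx 2 -> match: F0=0 F1=2 F2=0 F3=1; commitIndex=1
Op 6: append 1 -> log_len=3
Op 7: append 2 -> log_len=5
Op 8: F0 acks idx 3 -> match: F0=3 F1=2 F2=0 F3=1; commitIndex=2

Answer: 5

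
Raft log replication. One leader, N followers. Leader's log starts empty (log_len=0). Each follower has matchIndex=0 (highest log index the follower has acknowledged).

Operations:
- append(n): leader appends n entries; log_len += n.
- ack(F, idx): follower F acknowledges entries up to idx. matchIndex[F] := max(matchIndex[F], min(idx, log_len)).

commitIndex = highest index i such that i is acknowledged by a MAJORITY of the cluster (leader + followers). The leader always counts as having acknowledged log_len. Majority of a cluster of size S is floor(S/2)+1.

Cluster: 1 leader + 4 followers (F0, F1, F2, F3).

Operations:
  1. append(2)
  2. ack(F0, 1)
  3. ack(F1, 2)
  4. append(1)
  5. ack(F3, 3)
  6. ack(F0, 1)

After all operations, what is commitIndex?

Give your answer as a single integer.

Op 1: append 2 -> log_len=2
Op 2: F0 acks idx 1 -> match: F0=1 F1=0 F2=0 F3=0; commitIndex=0
Op 3: F1 acks idx 2 -> match: F0=1 F1=2 F2=0 F3=0; commitIndex=1
Op 4: append 1 -> log_len=3
Op 5: F3 acks idx 3 -> match: F0=1 F1=2 F2=0 F3=3; commitIndex=2
Op 6: F0 acks idx 1 -> match: F0=1 F1=2 F2=0 F3=3; commitIndex=2

Answer: 2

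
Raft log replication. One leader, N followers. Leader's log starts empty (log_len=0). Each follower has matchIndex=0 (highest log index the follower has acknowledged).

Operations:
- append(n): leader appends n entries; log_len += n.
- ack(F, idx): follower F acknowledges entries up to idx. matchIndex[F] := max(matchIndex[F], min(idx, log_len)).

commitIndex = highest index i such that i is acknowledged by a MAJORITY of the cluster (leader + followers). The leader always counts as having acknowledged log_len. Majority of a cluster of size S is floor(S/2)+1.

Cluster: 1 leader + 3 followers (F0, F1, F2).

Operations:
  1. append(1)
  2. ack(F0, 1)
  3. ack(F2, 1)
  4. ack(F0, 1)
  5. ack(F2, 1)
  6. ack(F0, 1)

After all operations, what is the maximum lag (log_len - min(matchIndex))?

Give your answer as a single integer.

Op 1: append 1 -> log_len=1
Op 2: F0 acks idx 1 -> match: F0=1 F1=0 F2=0; commitIndex=0
Op 3: F2 acks idx 1 -> match: F0=1 F1=0 F2=1; commitIndex=1
Op 4: F0 acks idx 1 -> match: F0=1 F1=0 F2=1; commitIndex=1
Op 5: F2 acks idx 1 -> match: F0=1 F1=0 F2=1; commitIndex=1
Op 6: F0 acks idx 1 -> match: F0=1 F1=0 F2=1; commitIndex=1

Answer: 1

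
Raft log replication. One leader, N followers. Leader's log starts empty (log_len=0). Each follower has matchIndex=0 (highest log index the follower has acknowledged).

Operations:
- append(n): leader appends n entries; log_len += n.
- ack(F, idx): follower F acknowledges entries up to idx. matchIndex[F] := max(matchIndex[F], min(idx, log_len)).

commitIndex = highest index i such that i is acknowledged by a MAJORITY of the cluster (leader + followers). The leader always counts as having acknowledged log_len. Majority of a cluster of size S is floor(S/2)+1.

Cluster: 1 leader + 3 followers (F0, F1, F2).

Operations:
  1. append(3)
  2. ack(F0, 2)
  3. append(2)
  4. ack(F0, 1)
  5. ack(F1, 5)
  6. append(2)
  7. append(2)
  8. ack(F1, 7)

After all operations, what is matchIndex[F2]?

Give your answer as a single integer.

Op 1: append 3 -> log_len=3
Op 2: F0 acks idx 2 -> match: F0=2 F1=0 F2=0; commitIndex=0
Op 3: append 2 -> log_len=5
Op 4: F0 acks idx 1 -> match: F0=2 F1=0 F2=0; commitIndex=0
Op 5: F1 acks idx 5 -> match: F0=2 F1=5 F2=0; commitIndex=2
Op 6: append 2 -> log_len=7
Op 7: append 2 -> log_len=9
Op 8: F1 acks idx 7 -> match: F0=2 F1=7 F2=0; commitIndex=2

Answer: 0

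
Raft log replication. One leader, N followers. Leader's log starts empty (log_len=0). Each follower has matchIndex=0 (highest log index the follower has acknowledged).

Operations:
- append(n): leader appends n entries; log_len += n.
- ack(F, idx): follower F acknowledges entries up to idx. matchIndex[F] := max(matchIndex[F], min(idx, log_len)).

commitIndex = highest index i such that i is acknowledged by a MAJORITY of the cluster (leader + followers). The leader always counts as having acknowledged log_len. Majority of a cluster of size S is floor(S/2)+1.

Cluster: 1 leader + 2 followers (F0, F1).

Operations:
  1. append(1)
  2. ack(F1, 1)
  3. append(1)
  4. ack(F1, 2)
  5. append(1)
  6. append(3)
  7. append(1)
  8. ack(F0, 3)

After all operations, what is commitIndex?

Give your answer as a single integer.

Answer: 3

Derivation:
Op 1: append 1 -> log_len=1
Op 2: F1 acks idx 1 -> match: F0=0 F1=1; commitIndex=1
Op 3: append 1 -> log_len=2
Op 4: F1 acks idx 2 -> match: F0=0 F1=2; commitIndex=2
Op 5: append 1 -> log_len=3
Op 6: append 3 -> log_len=6
Op 7: append 1 -> log_len=7
Op 8: F0 acks idx 3 -> match: F0=3 F1=2; commitIndex=3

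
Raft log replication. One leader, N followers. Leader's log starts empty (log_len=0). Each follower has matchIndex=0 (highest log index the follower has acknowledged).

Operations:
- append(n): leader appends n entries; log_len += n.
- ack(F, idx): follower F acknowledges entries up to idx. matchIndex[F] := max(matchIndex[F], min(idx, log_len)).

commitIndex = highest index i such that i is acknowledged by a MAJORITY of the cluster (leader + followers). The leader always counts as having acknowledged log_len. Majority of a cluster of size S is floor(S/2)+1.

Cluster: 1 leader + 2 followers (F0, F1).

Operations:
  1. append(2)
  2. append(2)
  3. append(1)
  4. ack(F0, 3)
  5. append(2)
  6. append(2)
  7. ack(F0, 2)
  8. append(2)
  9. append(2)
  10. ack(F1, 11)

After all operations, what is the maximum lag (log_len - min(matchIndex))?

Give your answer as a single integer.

Answer: 10

Derivation:
Op 1: append 2 -> log_len=2
Op 2: append 2 -> log_len=4
Op 3: append 1 -> log_len=5
Op 4: F0 acks idx 3 -> match: F0=3 F1=0; commitIndex=3
Op 5: append 2 -> log_len=7
Op 6: append 2 -> log_len=9
Op 7: F0 acks idx 2 -> match: F0=3 F1=0; commitIndex=3
Op 8: append 2 -> log_len=11
Op 9: append 2 -> log_len=13
Op 10: F1 acks idx 11 -> match: F0=3 F1=11; commitIndex=11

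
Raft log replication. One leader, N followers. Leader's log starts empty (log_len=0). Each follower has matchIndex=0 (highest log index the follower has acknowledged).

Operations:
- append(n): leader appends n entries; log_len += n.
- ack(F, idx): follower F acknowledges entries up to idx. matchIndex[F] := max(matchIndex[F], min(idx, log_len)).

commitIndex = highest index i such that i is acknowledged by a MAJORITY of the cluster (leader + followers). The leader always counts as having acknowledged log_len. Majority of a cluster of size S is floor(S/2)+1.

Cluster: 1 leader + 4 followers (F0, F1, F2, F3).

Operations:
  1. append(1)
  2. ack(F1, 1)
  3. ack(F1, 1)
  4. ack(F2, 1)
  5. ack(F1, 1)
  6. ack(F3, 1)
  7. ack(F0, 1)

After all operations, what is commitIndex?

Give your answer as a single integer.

Answer: 1

Derivation:
Op 1: append 1 -> log_len=1
Op 2: F1 acks idx 1 -> match: F0=0 F1=1 F2=0 F3=0; commitIndex=0
Op 3: F1 acks idx 1 -> match: F0=0 F1=1 F2=0 F3=0; commitIndex=0
Op 4: F2 acks idx 1 -> match: F0=0 F1=1 F2=1 F3=0; commitIndex=1
Op 5: F1 acks idx 1 -> match: F0=0 F1=1 F2=1 F3=0; commitIndex=1
Op 6: F3 acks idx 1 -> match: F0=0 F1=1 F2=1 F3=1; commitIndex=1
Op 7: F0 acks idx 1 -> match: F0=1 F1=1 F2=1 F3=1; commitIndex=1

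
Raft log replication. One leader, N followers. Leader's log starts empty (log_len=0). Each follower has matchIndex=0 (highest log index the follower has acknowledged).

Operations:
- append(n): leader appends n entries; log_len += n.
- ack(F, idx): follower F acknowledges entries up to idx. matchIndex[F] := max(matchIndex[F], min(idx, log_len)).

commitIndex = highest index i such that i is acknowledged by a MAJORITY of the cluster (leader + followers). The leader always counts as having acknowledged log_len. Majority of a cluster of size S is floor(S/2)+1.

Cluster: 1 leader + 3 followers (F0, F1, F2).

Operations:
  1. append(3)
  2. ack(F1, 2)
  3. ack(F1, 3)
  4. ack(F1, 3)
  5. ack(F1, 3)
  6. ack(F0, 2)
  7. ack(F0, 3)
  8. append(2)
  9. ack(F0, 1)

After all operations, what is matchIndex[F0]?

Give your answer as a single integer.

Answer: 3

Derivation:
Op 1: append 3 -> log_len=3
Op 2: F1 acks idx 2 -> match: F0=0 F1=2 F2=0; commitIndex=0
Op 3: F1 acks idx 3 -> match: F0=0 F1=3 F2=0; commitIndex=0
Op 4: F1 acks idx 3 -> match: F0=0 F1=3 F2=0; commitIndex=0
Op 5: F1 acks idx 3 -> match: F0=0 F1=3 F2=0; commitIndex=0
Op 6: F0 acks idx 2 -> match: F0=2 F1=3 F2=0; commitIndex=2
Op 7: F0 acks idx 3 -> match: F0=3 F1=3 F2=0; commitIndex=3
Op 8: append 2 -> log_len=5
Op 9: F0 acks idx 1 -> match: F0=3 F1=3 F2=0; commitIndex=3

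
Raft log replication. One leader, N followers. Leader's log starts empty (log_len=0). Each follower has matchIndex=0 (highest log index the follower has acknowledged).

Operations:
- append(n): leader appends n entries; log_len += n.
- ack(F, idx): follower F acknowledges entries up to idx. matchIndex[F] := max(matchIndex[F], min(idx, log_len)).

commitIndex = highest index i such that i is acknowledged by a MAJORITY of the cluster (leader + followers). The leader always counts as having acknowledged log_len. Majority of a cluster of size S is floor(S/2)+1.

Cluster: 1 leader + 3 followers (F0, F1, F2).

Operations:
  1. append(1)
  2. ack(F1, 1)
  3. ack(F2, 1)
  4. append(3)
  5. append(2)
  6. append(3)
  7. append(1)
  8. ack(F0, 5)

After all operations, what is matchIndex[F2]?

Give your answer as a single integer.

Answer: 1

Derivation:
Op 1: append 1 -> log_len=1
Op 2: F1 acks idx 1 -> match: F0=0 F1=1 F2=0; commitIndex=0
Op 3: F2 acks idx 1 -> match: F0=0 F1=1 F2=1; commitIndex=1
Op 4: append 3 -> log_len=4
Op 5: append 2 -> log_len=6
Op 6: append 3 -> log_len=9
Op 7: append 1 -> log_len=10
Op 8: F0 acks idx 5 -> match: F0=5 F1=1 F2=1; commitIndex=1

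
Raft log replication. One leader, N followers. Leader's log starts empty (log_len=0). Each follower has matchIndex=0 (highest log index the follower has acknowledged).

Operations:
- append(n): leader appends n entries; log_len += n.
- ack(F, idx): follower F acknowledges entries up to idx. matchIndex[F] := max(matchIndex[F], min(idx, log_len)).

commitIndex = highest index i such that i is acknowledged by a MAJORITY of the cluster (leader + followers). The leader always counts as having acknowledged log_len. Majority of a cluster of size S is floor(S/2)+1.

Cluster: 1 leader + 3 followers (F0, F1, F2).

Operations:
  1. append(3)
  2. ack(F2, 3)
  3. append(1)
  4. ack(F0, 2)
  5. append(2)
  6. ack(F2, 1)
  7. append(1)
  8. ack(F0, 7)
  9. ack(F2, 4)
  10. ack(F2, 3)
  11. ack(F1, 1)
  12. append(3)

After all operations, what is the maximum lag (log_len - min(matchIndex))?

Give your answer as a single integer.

Answer: 9

Derivation:
Op 1: append 3 -> log_len=3
Op 2: F2 acks idx 3 -> match: F0=0 F1=0 F2=3; commitIndex=0
Op 3: append 1 -> log_len=4
Op 4: F0 acks idx 2 -> match: F0=2 F1=0 F2=3; commitIndex=2
Op 5: append 2 -> log_len=6
Op 6: F2 acks idx 1 -> match: F0=2 F1=0 F2=3; commitIndex=2
Op 7: append 1 -> log_len=7
Op 8: F0 acks idx 7 -> match: F0=7 F1=0 F2=3; commitIndex=3
Op 9: F2 acks idx 4 -> match: F0=7 F1=0 F2=4; commitIndex=4
Op 10: F2 acks idx 3 -> match: F0=7 F1=0 F2=4; commitIndex=4
Op 11: F1 acks idx 1 -> match: F0=7 F1=1 F2=4; commitIndex=4
Op 12: append 3 -> log_len=10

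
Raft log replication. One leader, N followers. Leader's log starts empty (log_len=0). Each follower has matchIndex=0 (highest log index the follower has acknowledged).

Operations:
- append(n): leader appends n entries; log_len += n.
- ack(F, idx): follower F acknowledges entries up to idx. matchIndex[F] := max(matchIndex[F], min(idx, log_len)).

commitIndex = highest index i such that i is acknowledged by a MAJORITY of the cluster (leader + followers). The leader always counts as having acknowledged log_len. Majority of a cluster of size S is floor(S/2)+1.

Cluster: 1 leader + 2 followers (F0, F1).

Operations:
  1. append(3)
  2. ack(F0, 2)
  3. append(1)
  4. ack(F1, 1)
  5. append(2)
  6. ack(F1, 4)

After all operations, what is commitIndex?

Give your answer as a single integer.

Answer: 4

Derivation:
Op 1: append 3 -> log_len=3
Op 2: F0 acks idx 2 -> match: F0=2 F1=0; commitIndex=2
Op 3: append 1 -> log_len=4
Op 4: F1 acks idx 1 -> match: F0=2 F1=1; commitIndex=2
Op 5: append 2 -> log_len=6
Op 6: F1 acks idx 4 -> match: F0=2 F1=4; commitIndex=4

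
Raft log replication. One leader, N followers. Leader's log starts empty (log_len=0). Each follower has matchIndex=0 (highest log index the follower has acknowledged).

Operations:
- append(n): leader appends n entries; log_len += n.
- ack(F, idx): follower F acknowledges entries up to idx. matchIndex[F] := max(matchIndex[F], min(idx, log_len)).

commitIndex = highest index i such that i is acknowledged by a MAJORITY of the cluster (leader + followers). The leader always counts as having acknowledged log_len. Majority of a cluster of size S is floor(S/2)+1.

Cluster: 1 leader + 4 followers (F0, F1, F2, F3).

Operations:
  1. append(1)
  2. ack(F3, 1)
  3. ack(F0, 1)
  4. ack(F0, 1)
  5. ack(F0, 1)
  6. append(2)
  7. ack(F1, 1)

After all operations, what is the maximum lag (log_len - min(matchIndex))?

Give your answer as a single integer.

Answer: 3

Derivation:
Op 1: append 1 -> log_len=1
Op 2: F3 acks idx 1 -> match: F0=0 F1=0 F2=0 F3=1; commitIndex=0
Op 3: F0 acks idx 1 -> match: F0=1 F1=0 F2=0 F3=1; commitIndex=1
Op 4: F0 acks idx 1 -> match: F0=1 F1=0 F2=0 F3=1; commitIndex=1
Op 5: F0 acks idx 1 -> match: F0=1 F1=0 F2=0 F3=1; commitIndex=1
Op 6: append 2 -> log_len=3
Op 7: F1 acks idx 1 -> match: F0=1 F1=1 F2=0 F3=1; commitIndex=1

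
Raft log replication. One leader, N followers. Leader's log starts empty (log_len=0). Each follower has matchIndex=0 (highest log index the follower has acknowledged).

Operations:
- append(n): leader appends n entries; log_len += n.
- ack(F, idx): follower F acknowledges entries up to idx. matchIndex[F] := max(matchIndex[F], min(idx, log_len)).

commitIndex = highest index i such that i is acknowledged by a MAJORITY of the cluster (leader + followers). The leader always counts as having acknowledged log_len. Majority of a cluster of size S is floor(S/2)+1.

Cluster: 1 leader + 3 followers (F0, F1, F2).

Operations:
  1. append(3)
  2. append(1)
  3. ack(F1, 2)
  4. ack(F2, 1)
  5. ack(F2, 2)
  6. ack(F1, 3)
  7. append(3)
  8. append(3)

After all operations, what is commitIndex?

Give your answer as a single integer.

Answer: 2

Derivation:
Op 1: append 3 -> log_len=3
Op 2: append 1 -> log_len=4
Op 3: F1 acks idx 2 -> match: F0=0 F1=2 F2=0; commitIndex=0
Op 4: F2 acks idx 1 -> match: F0=0 F1=2 F2=1; commitIndex=1
Op 5: F2 acks idx 2 -> match: F0=0 F1=2 F2=2; commitIndex=2
Op 6: F1 acks idx 3 -> match: F0=0 F1=3 F2=2; commitIndex=2
Op 7: append 3 -> log_len=7
Op 8: append 3 -> log_len=10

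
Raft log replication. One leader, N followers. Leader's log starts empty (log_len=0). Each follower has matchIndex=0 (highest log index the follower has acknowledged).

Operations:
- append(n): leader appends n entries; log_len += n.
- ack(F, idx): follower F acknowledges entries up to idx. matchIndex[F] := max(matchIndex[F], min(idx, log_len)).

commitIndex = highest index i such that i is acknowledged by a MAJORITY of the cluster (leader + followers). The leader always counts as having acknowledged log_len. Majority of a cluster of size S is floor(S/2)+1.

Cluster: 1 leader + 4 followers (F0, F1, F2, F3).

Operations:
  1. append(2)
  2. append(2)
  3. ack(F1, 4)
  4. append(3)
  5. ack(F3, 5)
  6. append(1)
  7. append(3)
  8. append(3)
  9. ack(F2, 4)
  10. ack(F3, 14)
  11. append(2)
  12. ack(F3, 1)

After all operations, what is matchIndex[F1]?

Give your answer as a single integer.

Op 1: append 2 -> log_len=2
Op 2: append 2 -> log_len=4
Op 3: F1 acks idx 4 -> match: F0=0 F1=4 F2=0 F3=0; commitIndex=0
Op 4: append 3 -> log_len=7
Op 5: F3 acks idx 5 -> match: F0=0 F1=4 F2=0 F3=5; commitIndex=4
Op 6: append 1 -> log_len=8
Op 7: append 3 -> log_len=11
Op 8: append 3 -> log_len=14
Op 9: F2 acks idx 4 -> match: F0=0 F1=4 F2=4 F3=5; commitIndex=4
Op 10: F3 acks idx 14 -> match: F0=0 F1=4 F2=4 F3=14; commitIndex=4
Op 11: append 2 -> log_len=16
Op 12: F3 acks idx 1 -> match: F0=0 F1=4 F2=4 F3=14; commitIndex=4

Answer: 4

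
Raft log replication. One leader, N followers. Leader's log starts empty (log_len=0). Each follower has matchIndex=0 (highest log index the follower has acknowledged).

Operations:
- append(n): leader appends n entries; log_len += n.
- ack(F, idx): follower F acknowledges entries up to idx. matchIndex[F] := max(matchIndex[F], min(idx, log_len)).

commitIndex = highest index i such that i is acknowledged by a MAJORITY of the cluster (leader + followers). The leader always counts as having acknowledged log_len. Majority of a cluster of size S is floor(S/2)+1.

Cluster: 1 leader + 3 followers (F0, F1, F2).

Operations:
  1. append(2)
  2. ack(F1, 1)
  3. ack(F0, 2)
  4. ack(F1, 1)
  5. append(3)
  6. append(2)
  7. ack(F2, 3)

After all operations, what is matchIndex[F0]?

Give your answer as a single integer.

Op 1: append 2 -> log_len=2
Op 2: F1 acks idx 1 -> match: F0=0 F1=1 F2=0; commitIndex=0
Op 3: F0 acks idx 2 -> match: F0=2 F1=1 F2=0; commitIndex=1
Op 4: F1 acks idx 1 -> match: F0=2 F1=1 F2=0; commitIndex=1
Op 5: append 3 -> log_len=5
Op 6: append 2 -> log_len=7
Op 7: F2 acks idx 3 -> match: F0=2 F1=1 F2=3; commitIndex=2

Answer: 2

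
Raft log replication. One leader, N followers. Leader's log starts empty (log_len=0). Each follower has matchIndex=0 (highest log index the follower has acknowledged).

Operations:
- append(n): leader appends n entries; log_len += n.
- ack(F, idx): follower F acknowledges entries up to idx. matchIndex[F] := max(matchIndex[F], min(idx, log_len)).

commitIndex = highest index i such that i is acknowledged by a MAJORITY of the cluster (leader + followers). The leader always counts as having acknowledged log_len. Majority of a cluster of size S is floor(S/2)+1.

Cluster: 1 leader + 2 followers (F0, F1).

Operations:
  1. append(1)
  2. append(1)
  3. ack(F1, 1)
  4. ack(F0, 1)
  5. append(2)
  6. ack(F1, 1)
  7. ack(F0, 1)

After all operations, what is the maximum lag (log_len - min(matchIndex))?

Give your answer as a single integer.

Op 1: append 1 -> log_len=1
Op 2: append 1 -> log_len=2
Op 3: F1 acks idx 1 -> match: F0=0 F1=1; commitIndex=1
Op 4: F0 acks idx 1 -> match: F0=1 F1=1; commitIndex=1
Op 5: append 2 -> log_len=4
Op 6: F1 acks idx 1 -> match: F0=1 F1=1; commitIndex=1
Op 7: F0 acks idx 1 -> match: F0=1 F1=1; commitIndex=1

Answer: 3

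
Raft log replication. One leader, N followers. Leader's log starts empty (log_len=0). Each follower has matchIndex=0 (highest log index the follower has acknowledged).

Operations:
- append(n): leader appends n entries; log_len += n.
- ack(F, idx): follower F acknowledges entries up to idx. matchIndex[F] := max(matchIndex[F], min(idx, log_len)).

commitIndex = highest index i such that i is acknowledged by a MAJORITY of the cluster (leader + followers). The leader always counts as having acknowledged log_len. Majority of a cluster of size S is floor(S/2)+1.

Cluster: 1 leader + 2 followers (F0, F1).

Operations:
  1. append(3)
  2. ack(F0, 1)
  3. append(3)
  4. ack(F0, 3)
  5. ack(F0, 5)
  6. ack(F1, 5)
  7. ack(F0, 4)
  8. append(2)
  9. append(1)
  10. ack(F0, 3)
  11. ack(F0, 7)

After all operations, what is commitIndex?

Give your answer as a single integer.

Op 1: append 3 -> log_len=3
Op 2: F0 acks idx 1 -> match: F0=1 F1=0; commitIndex=1
Op 3: append 3 -> log_len=6
Op 4: F0 acks idx 3 -> match: F0=3 F1=0; commitIndex=3
Op 5: F0 acks idx 5 -> match: F0=5 F1=0; commitIndex=5
Op 6: F1 acks idx 5 -> match: F0=5 F1=5; commitIndex=5
Op 7: F0 acks idx 4 -> match: F0=5 F1=5; commitIndex=5
Op 8: append 2 -> log_len=8
Op 9: append 1 -> log_len=9
Op 10: F0 acks idx 3 -> match: F0=5 F1=5; commitIndex=5
Op 11: F0 acks idx 7 -> match: F0=7 F1=5; commitIndex=7

Answer: 7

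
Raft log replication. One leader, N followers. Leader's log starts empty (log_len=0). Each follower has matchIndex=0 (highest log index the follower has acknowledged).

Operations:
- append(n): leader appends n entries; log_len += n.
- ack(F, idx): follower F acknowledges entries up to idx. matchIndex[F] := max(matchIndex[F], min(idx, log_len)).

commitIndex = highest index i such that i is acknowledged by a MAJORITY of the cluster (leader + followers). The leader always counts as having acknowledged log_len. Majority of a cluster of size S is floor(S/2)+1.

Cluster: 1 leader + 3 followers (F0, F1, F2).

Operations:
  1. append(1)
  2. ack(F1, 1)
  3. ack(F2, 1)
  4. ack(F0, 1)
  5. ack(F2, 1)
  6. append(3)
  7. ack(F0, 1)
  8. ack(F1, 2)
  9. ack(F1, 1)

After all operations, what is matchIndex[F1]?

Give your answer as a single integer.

Answer: 2

Derivation:
Op 1: append 1 -> log_len=1
Op 2: F1 acks idx 1 -> match: F0=0 F1=1 F2=0; commitIndex=0
Op 3: F2 acks idx 1 -> match: F0=0 F1=1 F2=1; commitIndex=1
Op 4: F0 acks idx 1 -> match: F0=1 F1=1 F2=1; commitIndex=1
Op 5: F2 acks idx 1 -> match: F0=1 F1=1 F2=1; commitIndex=1
Op 6: append 3 -> log_len=4
Op 7: F0 acks idx 1 -> match: F0=1 F1=1 F2=1; commitIndex=1
Op 8: F1 acks idx 2 -> match: F0=1 F1=2 F2=1; commitIndex=1
Op 9: F1 acks idx 1 -> match: F0=1 F1=2 F2=1; commitIndex=1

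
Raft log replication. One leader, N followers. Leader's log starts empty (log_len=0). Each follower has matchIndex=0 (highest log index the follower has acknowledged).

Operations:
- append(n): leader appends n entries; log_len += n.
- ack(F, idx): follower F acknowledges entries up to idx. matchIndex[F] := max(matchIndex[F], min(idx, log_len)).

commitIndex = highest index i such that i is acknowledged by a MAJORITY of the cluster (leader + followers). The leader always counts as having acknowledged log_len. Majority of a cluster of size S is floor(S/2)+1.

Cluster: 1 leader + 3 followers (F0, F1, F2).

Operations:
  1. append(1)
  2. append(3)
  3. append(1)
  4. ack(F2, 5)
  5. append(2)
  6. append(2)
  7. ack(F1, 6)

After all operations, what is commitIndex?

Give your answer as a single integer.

Op 1: append 1 -> log_len=1
Op 2: append 3 -> log_len=4
Op 3: append 1 -> log_len=5
Op 4: F2 acks idx 5 -> match: F0=0 F1=0 F2=5; commitIndex=0
Op 5: append 2 -> log_len=7
Op 6: append 2 -> log_len=9
Op 7: F1 acks idx 6 -> match: F0=0 F1=6 F2=5; commitIndex=5

Answer: 5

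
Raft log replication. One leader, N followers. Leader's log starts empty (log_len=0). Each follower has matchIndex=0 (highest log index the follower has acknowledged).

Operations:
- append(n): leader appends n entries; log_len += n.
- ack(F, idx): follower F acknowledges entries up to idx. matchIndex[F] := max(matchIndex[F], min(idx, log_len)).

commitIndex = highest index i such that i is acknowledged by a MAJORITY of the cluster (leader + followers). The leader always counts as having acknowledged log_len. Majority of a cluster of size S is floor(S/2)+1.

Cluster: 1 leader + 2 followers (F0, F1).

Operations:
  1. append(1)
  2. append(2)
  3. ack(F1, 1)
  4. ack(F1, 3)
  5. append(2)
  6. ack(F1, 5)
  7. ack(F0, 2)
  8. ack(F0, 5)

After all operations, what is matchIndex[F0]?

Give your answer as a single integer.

Answer: 5

Derivation:
Op 1: append 1 -> log_len=1
Op 2: append 2 -> log_len=3
Op 3: F1 acks idx 1 -> match: F0=0 F1=1; commitIndex=1
Op 4: F1 acks idx 3 -> match: F0=0 F1=3; commitIndex=3
Op 5: append 2 -> log_len=5
Op 6: F1 acks idx 5 -> match: F0=0 F1=5; commitIndex=5
Op 7: F0 acks idx 2 -> match: F0=2 F1=5; commitIndex=5
Op 8: F0 acks idx 5 -> match: F0=5 F1=5; commitIndex=5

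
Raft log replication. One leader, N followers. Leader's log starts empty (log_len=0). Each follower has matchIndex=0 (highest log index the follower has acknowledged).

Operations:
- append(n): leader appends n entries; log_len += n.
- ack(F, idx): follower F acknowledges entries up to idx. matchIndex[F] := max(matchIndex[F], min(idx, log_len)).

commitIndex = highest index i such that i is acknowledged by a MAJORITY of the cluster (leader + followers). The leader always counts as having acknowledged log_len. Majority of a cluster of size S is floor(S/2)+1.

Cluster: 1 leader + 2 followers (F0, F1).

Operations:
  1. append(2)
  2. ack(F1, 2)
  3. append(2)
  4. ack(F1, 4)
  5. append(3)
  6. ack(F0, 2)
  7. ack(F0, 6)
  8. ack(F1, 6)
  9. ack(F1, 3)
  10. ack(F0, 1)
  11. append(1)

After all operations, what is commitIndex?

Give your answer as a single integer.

Op 1: append 2 -> log_len=2
Op 2: F1 acks idx 2 -> match: F0=0 F1=2; commitIndex=2
Op 3: append 2 -> log_len=4
Op 4: F1 acks idx 4 -> match: F0=0 F1=4; commitIndex=4
Op 5: append 3 -> log_len=7
Op 6: F0 acks idx 2 -> match: F0=2 F1=4; commitIndex=4
Op 7: F0 acks idx 6 -> match: F0=6 F1=4; commitIndex=6
Op 8: F1 acks idx 6 -> match: F0=6 F1=6; commitIndex=6
Op 9: F1 acks idx 3 -> match: F0=6 F1=6; commitIndex=6
Op 10: F0 acks idx 1 -> match: F0=6 F1=6; commitIndex=6
Op 11: append 1 -> log_len=8

Answer: 6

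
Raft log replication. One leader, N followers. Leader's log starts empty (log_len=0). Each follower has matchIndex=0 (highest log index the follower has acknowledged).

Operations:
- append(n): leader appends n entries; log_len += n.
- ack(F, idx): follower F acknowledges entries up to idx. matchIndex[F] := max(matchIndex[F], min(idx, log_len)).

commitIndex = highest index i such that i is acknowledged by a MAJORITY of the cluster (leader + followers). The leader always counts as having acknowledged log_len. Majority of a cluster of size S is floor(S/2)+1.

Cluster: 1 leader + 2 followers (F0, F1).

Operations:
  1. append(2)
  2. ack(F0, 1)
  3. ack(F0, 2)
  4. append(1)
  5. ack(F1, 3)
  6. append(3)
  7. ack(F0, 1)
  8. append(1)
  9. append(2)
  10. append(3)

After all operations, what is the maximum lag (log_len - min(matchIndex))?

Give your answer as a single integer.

Op 1: append 2 -> log_len=2
Op 2: F0 acks idx 1 -> match: F0=1 F1=0; commitIndex=1
Op 3: F0 acks idx 2 -> match: F0=2 F1=0; commitIndex=2
Op 4: append 1 -> log_len=3
Op 5: F1 acks idx 3 -> match: F0=2 F1=3; commitIndex=3
Op 6: append 3 -> log_len=6
Op 7: F0 acks idx 1 -> match: F0=2 F1=3; commitIndex=3
Op 8: append 1 -> log_len=7
Op 9: append 2 -> log_len=9
Op 10: append 3 -> log_len=12

Answer: 10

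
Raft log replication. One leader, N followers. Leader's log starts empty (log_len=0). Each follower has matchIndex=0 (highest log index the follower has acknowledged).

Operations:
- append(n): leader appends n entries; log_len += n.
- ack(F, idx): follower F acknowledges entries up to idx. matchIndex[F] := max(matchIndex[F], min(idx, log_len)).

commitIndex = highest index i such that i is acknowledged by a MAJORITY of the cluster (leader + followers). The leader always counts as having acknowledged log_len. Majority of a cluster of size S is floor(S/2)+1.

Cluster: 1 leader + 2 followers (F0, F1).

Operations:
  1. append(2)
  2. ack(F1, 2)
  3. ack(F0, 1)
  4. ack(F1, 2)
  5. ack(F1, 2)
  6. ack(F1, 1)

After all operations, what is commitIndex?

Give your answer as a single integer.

Answer: 2

Derivation:
Op 1: append 2 -> log_len=2
Op 2: F1 acks idx 2 -> match: F0=0 F1=2; commitIndex=2
Op 3: F0 acks idx 1 -> match: F0=1 F1=2; commitIndex=2
Op 4: F1 acks idx 2 -> match: F0=1 F1=2; commitIndex=2
Op 5: F1 acks idx 2 -> match: F0=1 F1=2; commitIndex=2
Op 6: F1 acks idx 1 -> match: F0=1 F1=2; commitIndex=2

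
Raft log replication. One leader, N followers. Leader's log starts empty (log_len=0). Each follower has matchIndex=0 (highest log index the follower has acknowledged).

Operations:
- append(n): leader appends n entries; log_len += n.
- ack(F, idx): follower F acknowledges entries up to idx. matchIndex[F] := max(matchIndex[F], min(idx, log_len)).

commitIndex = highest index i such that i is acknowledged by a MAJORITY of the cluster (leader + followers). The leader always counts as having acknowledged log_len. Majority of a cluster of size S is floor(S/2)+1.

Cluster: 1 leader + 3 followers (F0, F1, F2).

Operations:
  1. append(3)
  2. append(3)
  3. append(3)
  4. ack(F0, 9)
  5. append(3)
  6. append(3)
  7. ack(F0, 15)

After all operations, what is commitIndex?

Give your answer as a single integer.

Answer: 0

Derivation:
Op 1: append 3 -> log_len=3
Op 2: append 3 -> log_len=6
Op 3: append 3 -> log_len=9
Op 4: F0 acks idx 9 -> match: F0=9 F1=0 F2=0; commitIndex=0
Op 5: append 3 -> log_len=12
Op 6: append 3 -> log_len=15
Op 7: F0 acks idx 15 -> match: F0=15 F1=0 F2=0; commitIndex=0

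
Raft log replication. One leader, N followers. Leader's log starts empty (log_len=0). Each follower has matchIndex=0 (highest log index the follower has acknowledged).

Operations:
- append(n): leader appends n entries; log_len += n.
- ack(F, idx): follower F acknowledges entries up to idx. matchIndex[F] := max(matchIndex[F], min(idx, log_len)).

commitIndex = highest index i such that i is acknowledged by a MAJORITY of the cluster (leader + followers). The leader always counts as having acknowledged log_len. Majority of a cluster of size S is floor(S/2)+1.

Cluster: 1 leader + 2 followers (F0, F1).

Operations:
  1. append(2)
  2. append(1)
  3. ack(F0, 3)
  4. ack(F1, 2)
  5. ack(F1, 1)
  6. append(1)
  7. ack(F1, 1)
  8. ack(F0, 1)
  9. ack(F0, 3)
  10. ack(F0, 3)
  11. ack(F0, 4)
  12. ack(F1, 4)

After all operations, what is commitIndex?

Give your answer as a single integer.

Op 1: append 2 -> log_len=2
Op 2: append 1 -> log_len=3
Op 3: F0 acks idx 3 -> match: F0=3 F1=0; commitIndex=3
Op 4: F1 acks idx 2 -> match: F0=3 F1=2; commitIndex=3
Op 5: F1 acks idx 1 -> match: F0=3 F1=2; commitIndex=3
Op 6: append 1 -> log_len=4
Op 7: F1 acks idx 1 -> match: F0=3 F1=2; commitIndex=3
Op 8: F0 acks idx 1 -> match: F0=3 F1=2; commitIndex=3
Op 9: F0 acks idx 3 -> match: F0=3 F1=2; commitIndex=3
Op 10: F0 acks idx 3 -> match: F0=3 F1=2; commitIndex=3
Op 11: F0 acks idx 4 -> match: F0=4 F1=2; commitIndex=4
Op 12: F1 acks idx 4 -> match: F0=4 F1=4; commitIndex=4

Answer: 4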